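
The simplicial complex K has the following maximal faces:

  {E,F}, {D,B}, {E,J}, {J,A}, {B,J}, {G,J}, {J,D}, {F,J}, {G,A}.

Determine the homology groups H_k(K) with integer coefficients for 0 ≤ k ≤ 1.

Order the vertices as A < B < D < E < F < G < J. Listing each simplex with vertices in this order, K has dimension 1 with simplices:

  0-simplices (7): A, B, D, E, F, G, J
  1-simplices (9): AG, AJ, BD, BJ, DJ, EF, EJ, FJ, GJ

so the chain groups are C_0 ≅ Z^7, C_1 ≅ Z^9.

∂_1: C_1 → C_0 is given by ∂[p,q] = [q] − [p]. For instance
  ∂BJ = J − B.
As a 7×9 matrix over Z this has rank 6, with invariant factors (1,1,1,1,1,1).

Now H_k = ker ∂_k / im ∂_{k+1}, so:

  H_0: rank C_0 − rank ∂_1 = 7 − 6 = 1, and the invariant factors of ∂_1 are all 1, so H_0 = Z.
  H_1: rank ker ∂_1 − rank ∂_2 = (9 − 6) − 0 = 3, and there is no ∂_2, so H_1 = Z^3.

H_0 ≅ Z,  H_1 ≅ Z^3.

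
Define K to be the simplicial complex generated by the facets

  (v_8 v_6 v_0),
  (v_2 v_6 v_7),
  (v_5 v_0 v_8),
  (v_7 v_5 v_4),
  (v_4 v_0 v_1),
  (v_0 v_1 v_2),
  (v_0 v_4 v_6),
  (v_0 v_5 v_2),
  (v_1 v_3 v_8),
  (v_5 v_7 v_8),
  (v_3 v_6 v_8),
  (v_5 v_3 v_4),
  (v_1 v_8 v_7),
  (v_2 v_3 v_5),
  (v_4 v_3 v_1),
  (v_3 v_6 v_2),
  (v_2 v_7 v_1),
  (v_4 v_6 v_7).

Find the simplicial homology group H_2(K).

H_2 = Z.

We work with the vertex ordering v_0 < v_1 < v_2 < v_3 < v_4 < v_5 < v_6 < v_7 < v_8. The simplices of K, each written with vertices in increasing order, are:

  0-simplices (9): [v_0], [v_1], [v_2], [v_3], [v_4], [v_5], [v_6], [v_7], [v_8]
  1-simplices (27): (27 of them)
  2-simplices (18): (18 of them)

giving chain groups C_0 ≅ Z^9, C_1 ≅ Z^27, C_2 ≅ Z^18.

Boundary ∂_1: C_1 → C_0 is given by ∂[p,q] = [q] − [p]. For instance
  ∂[v_1,v_3] = [v_3] − [v_1].
This gives a 9×27 integer matrix of rank 8; reducing to Smith normal form yields diagonal entries (1,1,1,1,1,1,1,1).

Boundary ∂_2: C_2 → C_1 acts by ∂[p,q,r] = [q,r] − [p,r] + [p,q]. For instance
  ∂[v_2,v_3,v_6] = [v_3,v_6] − [v_2,v_6] + [v_2,v_3],
  ∂[v_3,v_6,v_8] = [v_6,v_8] − [v_3,v_8] + [v_3,v_6].
The 27×18 boundary matrix has rank 17 and Smith normal form diag(1,1,1,1,1,1,1,1,1,1,1,1,1,1,1,1,1).

Computing H_k = (kernel of ∂_k) / (image of ∂_{k+1}):

  H_2: rank ker ∂_2 − rank ∂_3 = (18 − 17) − 0 = 1, and there is no ∂_3, so H_2 = Z.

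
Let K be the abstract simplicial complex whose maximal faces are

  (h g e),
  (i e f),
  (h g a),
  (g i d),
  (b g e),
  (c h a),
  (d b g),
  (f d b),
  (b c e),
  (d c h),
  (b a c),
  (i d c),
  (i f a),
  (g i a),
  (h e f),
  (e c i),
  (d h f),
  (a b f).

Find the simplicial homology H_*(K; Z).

H_0 = Z,  H_1 = Z^2,  H_2 = Z.

Take the total order a < b < c < d < e < f < g < h < i on the vertex set. Then K (dimension 2) consists of the simplices:

  0-simplices (9): a, b, c, d, e, f, g, h, i
  1-simplices (27): ab, ac, af, ag, ah, ai, bc, bd, be, bf, bg, cd, ce, ch, ci, df, dg, dh, di, ef, eg, eh, ei, fh, fi, gh, gi
  2-simplices (18): abc, abf, ach, afi, agh, agi, bce, bdf, bdg, beg, cdh, cdi, cei, dfh, dgi, efh, efi, egh

giving chain groups C_0 ≅ Z^9, C_1 ≅ Z^27, C_2 ≅ Z^18.

Boundary ∂_1: C_1 → C_0 is given by ∂[p,q] = [q] − [p]. For instance
  ∂ce = e − c.
The resulting 9×27 matrix has rank 8, and its Smith normal form has invariant factors (1,1,1,1,1,1,1,1).

Boundary ∂_2: C_2 → C_1 acts by ∂[p,q,r] = [q,r] − [p,r] + [p,q]. For instance
  ∂beg = eg − bg + be,
  ∂dfh = fh − dh + df.
The 27×18 boundary matrix has rank 17 and Smith normal form diag(1,1,1,1,1,1,1,1,1,1,1,1,1,1,1,1,1).

Now H_k = ker ∂_k / im ∂_{k+1}, so:

  H_0: rank C_0 − rank ∂_1 = 9 − 8 = 1, and the invariant factors of ∂_1 are all 1, so H_0 ≅ Z.
  H_1: rank ker ∂_1 − rank ∂_2 = (27 − 8) − 17 = 2, and the invariant factors of ∂_2 are all 1, so H_1 ≅ Z^2.
  H_2: rank ker ∂_2 − rank ∂_3 = (18 − 17) − 0 = 1, and there is no ∂_3, so H_2 ≅ Z.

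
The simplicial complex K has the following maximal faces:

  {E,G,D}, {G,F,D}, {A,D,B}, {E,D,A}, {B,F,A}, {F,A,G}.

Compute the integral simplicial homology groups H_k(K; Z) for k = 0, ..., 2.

H_0 ≅ Z,  H_1 ≅ Z,  H_2 = 0.

Order the vertices as A < B < D < E < F < G. Listing each simplex with vertices in this order, K has dimension 2 with simplices:

  0-simplices (6): A, B, D, E, F, G
  1-simplices (12): AB, AD, AE, AF, AG, BD, BF, DE, DF, DG, EG, FG
  2-simplices (6): ABD, ABF, ADE, AFG, DEG, DFG

so the chain groups are C_0 ≅ Z^6, C_1 ≅ Z^12, C_2 ≅ Z^6.

The boundary map ∂_1: C_1 → C_0 is given by ∂[p,q] = [q] − [p].
The resulting 6×12 matrix has rank 5, and its Smith normal form has invariant factors (1,1,1,1,1).

Boundary ∂_2: C_2 → C_1 sends each 2-simplex [p,q,r] to [q,r] − [p,r] + [p,q]. For instance
  ∂ABF = BF − AF + AB,
  ∂ADE = DE − AE + AD.
The resulting 12×6 matrix has rank 6, and its Smith normal form has invariant factors (1,1,1,1,1,1).

From H_k ≅ ker(∂_k) / im(∂_{k+1}) we obtain:

  H_0: rank C_0 − rank ∂_1 = 6 − 5 = 1, and the invariant factors of ∂_1 are all 1, so H_0 = Z.
  H_1: rank ker ∂_1 − rank ∂_2 = (12 − 5) − 6 = 1, and the invariant factors of ∂_2 are all 1, so H_1 = Z.
  H_2: rank ker ∂_2 − rank ∂_3 = (6 − 6) − 0 = 0, and there is no ∂_3, so H_2 = 0.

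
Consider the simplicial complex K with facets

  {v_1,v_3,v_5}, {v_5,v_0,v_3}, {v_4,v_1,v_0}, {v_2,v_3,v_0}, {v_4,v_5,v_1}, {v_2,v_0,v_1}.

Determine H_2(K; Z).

H_2 ≅ 0.

Take the total order v_0 < v_1 < v_2 < v_3 < v_4 < v_5 on the vertex set. Then K (dimension 2) consists of the simplices:

  0-simplices (6): [v_0], [v_1], [v_2], [v_3], [v_4], [v_5]
  1-simplices (12): [v_0,v_1], [v_0,v_2], [v_0,v_3], [v_0,v_4], [v_0,v_5], [v_1,v_2], [v_1,v_3], [v_1,v_4], [v_1,v_5], [v_2,v_3], [v_3,v_5], [v_4,v_5]
  2-simplices (6): [v_0,v_1,v_2], [v_0,v_1,v_4], [v_0,v_2,v_3], [v_0,v_3,v_5], [v_1,v_3,v_5], [v_1,v_4,v_5]

so the chain groups are C_0 ≅ Z^6, C_1 ≅ Z^12, C_2 ≅ Z^6.

The boundary map ∂_1: C_1 → C_0 is given by ∂[p,q] = [q] − [p]. For instance
  ∂[v_3,v_5] = [v_5] − [v_3].
As a 6×12 matrix over Z this has rank 5, with invariant factors (1,1,1,1,1).

Boundary ∂_2: C_2 → C_1 acts by ∂[p,q,r] = [q,r] − [p,r] + [p,q]. For instance
  ∂[v_0,v_1,v_4] = [v_1,v_4] − [v_0,v_4] + [v_0,v_1],
  ∂[v_1,v_3,v_5] = [v_3,v_5] − [v_1,v_5] + [v_1,v_3].
The 12×6 boundary matrix has rank 6 and Smith normal form diag(1,1,1,1,1,1).

From H_k ≅ ker(∂_k) / im(∂_{k+1}) we obtain:

  H_2: rank ker ∂_2 − rank ∂_3 = (6 − 6) − 0 = 0, and there is no ∂_3, so H_2 ≅ 0.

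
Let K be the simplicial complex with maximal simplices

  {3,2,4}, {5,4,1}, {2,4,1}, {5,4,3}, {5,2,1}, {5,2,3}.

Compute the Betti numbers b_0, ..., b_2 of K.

Take the total order 1 < 2 < 3 < 4 < 5 on the vertex set. Then K (dimension 2) consists of the simplices:

  0-simplices (5): [1], [2], [3], [4], [5]
  1-simplices (9): [1,2], [1,4], [1,5], [2,3], [2,4], [2,5], [3,4], [3,5], [4,5]
  2-simplices (6): [1,2,4], [1,2,5], [1,4,5], [2,3,4], [2,3,5], [3,4,5]

so the chain groups are C_0 ≅ Z^5, C_1 ≅ Z^9, C_2 ≅ Z^6.

The boundary map ∂_1: C_1 → C_0 maps an edge to its endpoints' difference, ∂[p,q] = q − p. For instance
  ∂[3,5] = [5] − [3].
This gives a 5×9 integer matrix of rank 4; reducing to Smith normal form yields diagonal entries (1,1,1,1).

∂_2: C_2 → C_1 sends each 2-simplex [p,q,r] to [q,r] − [p,r] + [p,q]. For instance
  ∂[2,3,4] = [3,4] − [2,4] + [2,3],
  ∂[2,3,5] = [3,5] − [2,5] + [2,3].
The 9×6 boundary matrix has rank 5 and Smith normal form diag(1,1,1,1,1).

From H_k ≅ ker(∂_k) / im(∂_{k+1}) we obtain:

  H_0: rank C_0 − rank ∂_1 = 5 − 4 = 1, and the invariant factors of ∂_1 are all 1, so H_0 = Z.
  H_1: rank ker ∂_1 − rank ∂_2 = (9 − 4) − 5 = 0, and the invariant factors of ∂_2 are all 1, so H_1 = 0.
  H_2: rank ker ∂_2 − rank ∂_3 = (6 − 5) − 0 = 1, and there is no ∂_3, so H_2 = Z.

As a check, the Euler characteristic is 5 − 9 + 6 = 2, which agrees with 1 − 0 + 1 = 2.

Hence the Betti numbers are b_0 = 1, b_1 = 0, b_2 = 1.

b_0 = 1, b_1 = 0, b_2 = 1.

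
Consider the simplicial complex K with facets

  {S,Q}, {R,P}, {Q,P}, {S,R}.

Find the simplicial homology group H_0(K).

Fix the vertex order P < Q < R < S and write every simplex with vertices in increasing order. Then dim K = 1 and the simplices of K are:

  0-simplices (4): P, Q, R, S
  1-simplices (4): PQ, PR, QS, RS

giving chain groups C_0 ≅ Z^4, C_1 ≅ Z^4.

The boundary map ∂_1: C_1 → C_0 is given by ∂[p,q] = [q] − [p].
The 4×4 boundary matrix has rank 3 and Smith normal form diag(1,1,1).

Computing H_k = (kernel of ∂_k) / (image of ∂_{k+1}):

  H_0: rank C_0 − rank ∂_1 = 4 − 3 = 1, and the invariant factors of ∂_1 are all 1, so H_0 ≅ Z.

H_0 ≅ Z.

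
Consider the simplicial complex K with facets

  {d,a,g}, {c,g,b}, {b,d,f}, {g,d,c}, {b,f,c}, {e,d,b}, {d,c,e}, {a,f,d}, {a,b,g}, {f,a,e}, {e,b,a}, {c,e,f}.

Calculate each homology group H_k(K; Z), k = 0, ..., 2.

Take the total order a < b < c < d < e < f < g on the vertex set. Then K (dimension 2) consists of the simplices:

  0-simplices (7): a, b, c, d, e, f, g
  1-simplices (18): ab, ad, ae, af, ag, bc, bd, be, bf, bg, cd, ce, cf, cg, de, df, dg, ef
  2-simplices (12): abe, abg, adf, adg, aef, bcf, bcg, bde, bdf, cde, cdg, cef

giving chain groups C_0 ≅ Z^7, C_1 ≅ Z^18, C_2 ≅ Z^12.

The boundary map ∂_1: C_1 → C_0 sends each edge [p,q] (with p < q) to q − p. For instance
  ∂cg = g − c.
The 7×18 boundary matrix has rank 6 and Smith normal form diag(1,1,1,1,1,1).

The boundary map ∂_2: C_2 → C_1 acts by ∂[p,q,r] = [q,r] − [p,r] + [p,q]. For instance
  ∂aef = ef − af + ae,
  ∂cde = de − ce + cd.
The resulting 18×12 matrix has rank 12, and its Smith normal form has invariant factors (1,1,1,1,1,1,1,1,1,1,1,2).

From H_k ≅ ker(∂_k) / im(∂_{k+1}) we obtain:

  H_0: rank C_0 − rank ∂_1 = 7 − 6 = 1, and the invariant factors of ∂_1 are all 1, so H_0 = Z.
  H_1: rank ker ∂_1 − rank ∂_2 = (18 − 6) − 12 = 0, and ∂_2 has invariant factor 2 > 1, so H_1 = Z_2.
  H_2: rank ker ∂_2 − rank ∂_3 = (12 − 12) − 0 = 0, and there is no ∂_3, so H_2 = 0.

H_0 ≅ Z,  H_1 ≅ Z_2,  H_2 = 0.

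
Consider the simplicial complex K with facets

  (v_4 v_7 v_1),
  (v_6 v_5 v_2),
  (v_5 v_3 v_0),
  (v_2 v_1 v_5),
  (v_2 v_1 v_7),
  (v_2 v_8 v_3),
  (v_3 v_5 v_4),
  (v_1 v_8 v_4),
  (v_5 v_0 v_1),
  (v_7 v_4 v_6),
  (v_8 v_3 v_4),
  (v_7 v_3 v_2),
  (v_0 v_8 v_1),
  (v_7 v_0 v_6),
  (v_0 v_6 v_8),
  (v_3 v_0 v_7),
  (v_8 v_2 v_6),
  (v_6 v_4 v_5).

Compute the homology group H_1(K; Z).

H_1 ≅ Z^2.

We work with the vertex ordering v_0 < v_1 < v_2 < v_3 < v_4 < v_5 < v_6 < v_7 < v_8. The simplices of K, each written with vertices in increasing order, are:

  0-simplices (9): [v_0], [v_1], [v_2], [v_3], [v_4], [v_5], [v_6], [v_7], [v_8]
  1-simplices (27): (27 of them)
  2-simplices (18): (18 of them)

giving chain groups C_0 ≅ Z^9, C_1 ≅ Z^27, C_2 ≅ Z^18.

The boundary map ∂_1: C_1 → C_0 sends each edge [p,q] (with p < q) to q − p.
The resulting 9×27 matrix has rank 8, and its Smith normal form has invariant factors (1,1,1,1,1,1,1,1).

Boundary ∂_2: C_2 → C_1 maps a triangle to the signed sum of its edges. For instance
  ∂[v_4,v_5,v_6] = [v_5,v_6] − [v_4,v_6] + [v_4,v_5],
  ∂[v_0,v_6,v_8] = [v_6,v_8] − [v_0,v_8] + [v_0,v_6].
This gives a 27×18 integer matrix of rank 17; reducing to Smith normal form yields diagonal entries (1,1,1,1,1,1,1,1,1,1,1,1,1,1,1,1,1).

Reading off H_k = ker ∂_k / im ∂_{k+1}:

  H_1: rank ker ∂_1 − rank ∂_2 = (27 − 8) − 17 = 2, and the invariant factors of ∂_2 are all 1, so H_1 ≅ Z^2.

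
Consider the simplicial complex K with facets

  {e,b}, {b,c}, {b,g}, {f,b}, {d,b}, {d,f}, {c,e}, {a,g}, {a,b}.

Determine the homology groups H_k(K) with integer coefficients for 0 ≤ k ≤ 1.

H_0 = Z,  H_1 = Z^3.

We work with the vertex ordering a < b < c < d < e < f < g. The simplices of K, each written with vertices in increasing order, are:

  0-simplices (7): a, b, c, d, e, f, g
  1-simplices (9): ab, ag, bc, bd, be, bf, bg, ce, df

giving chain groups C_0 ≅ Z^7, C_1 ≅ Z^9.

The boundary map ∂_1: C_1 → C_0 sends each edge [p,q] (with p < q) to q − p. For instance
  ∂df = f − d.
As a 7×9 matrix over Z this has rank 6, with invariant factors (1,1,1,1,1,1).

From H_k ≅ ker(∂_k) / im(∂_{k+1}) we obtain:

  H_0: rank C_0 − rank ∂_1 = 7 − 6 = 1, and the invariant factors of ∂_1 are all 1, so H_0 ≅ Z.
  H_1: rank ker ∂_1 − rank ∂_2 = (9 − 6) − 0 = 3, and there is no ∂_2, so H_1 ≅ Z^3.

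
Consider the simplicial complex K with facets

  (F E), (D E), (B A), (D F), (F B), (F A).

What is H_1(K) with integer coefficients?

H_1 = Z^2.

K has 5 vertices, 6 edges.
rank ∂_1 = 4, rank ∂_2 = 0 ⇒ b_1 = 6 − 4 − 0 = 2. So H_1 = Z^2.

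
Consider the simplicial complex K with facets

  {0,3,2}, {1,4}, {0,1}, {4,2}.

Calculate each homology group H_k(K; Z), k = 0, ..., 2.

H_0 ≅ Z,  H_1 ≅ Z,  H_2 = 0.

We work with the vertex ordering 0 < 1 < 2 < 3 < 4. The simplices of K, each written with vertices in increasing order, are:

  0-simplices (5): [0], [1], [2], [3], [4]
  1-simplices (6): [0,1], [0,2], [0,3], [1,4], [2,3], [2,4]
  2-simplices (1): [0,2,3]

Hence C_0 ≅ Z^5, C_1 ≅ Z^6, C_2 ≅ Z^1.

Boundary ∂_1: C_1 → C_0 maps an edge to its endpoints' difference, ∂[p,q] = q − p.
As a 5×6 matrix over Z this has rank 4, with invariant factors (1,1,1,1).

Boundary ∂_2: C_2 → C_1 acts by ∂[p,q,r] = [q,r] − [p,r] + [p,q]. For instance
  ∂[0,2,3] = [2,3] − [0,3] + [0,2].
The resulting 6×1 matrix has rank 1, and its Smith normal form has invariant factors (1).

Reading off H_k = ker ∂_k / im ∂_{k+1}:

  H_0: rank C_0 − rank ∂_1 = 5 − 4 = 1, and the invariant factors of ∂_1 are all 1, so H_0 = Z.
  H_1: rank ker ∂_1 − rank ∂_2 = (6 − 4) − 1 = 1, and the invariant factors of ∂_2 are all 1, so H_1 = Z.
  H_2: rank ker ∂_2 − rank ∂_3 = (1 − 1) − 0 = 0, and there is no ∂_3, so H_2 = 0.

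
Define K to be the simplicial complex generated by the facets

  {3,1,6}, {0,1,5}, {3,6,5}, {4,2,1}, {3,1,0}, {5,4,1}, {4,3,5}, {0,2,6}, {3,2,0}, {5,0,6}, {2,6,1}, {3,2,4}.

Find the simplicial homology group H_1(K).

H_1 = Z_2.

Take the total order 0 < 1 < 2 < 3 < 4 < 5 < 6 on the vertex set. Then K (dimension 2) consists of the simplices:

  0-simplices (7): [0], [1], [2], [3], [4], [5], [6]
  1-simplices (18): [0,1], [0,2], [0,3], [0,5], [0,6], [1,2], [1,3], [1,4], [1,5], [1,6], [2,3], [2,4], [2,6], [3,4], [3,5], [3,6], [4,5], [5,6]
  2-simplices (12): [0,1,3], [0,1,5], [0,2,3], [0,2,6], [0,5,6], [1,2,4], [1,2,6], [1,3,6], [1,4,5], [2,3,4], [3,4,5], [3,5,6]

Hence C_0 ≅ Z^7, C_1 ≅ Z^18, C_2 ≅ Z^12.

Boundary ∂_1: C_1 → C_0 maps an edge to its endpoints' difference, ∂[p,q] = q − p. For instance
  ∂[0,5] = [5] − [0].
This gives a 7×18 integer matrix of rank 6; reducing to Smith normal form yields diagonal entries (1,1,1,1,1,1).

Boundary ∂_2: C_2 → C_1 maps a triangle to the signed sum of its edges. For instance
  ∂[2,3,4] = [3,4] − [2,4] + [2,3],
  ∂[0,2,6] = [2,6] − [0,6] + [0,2].
As a 18×12 matrix over Z this has rank 12, with invariant factors (1,1,1,1,1,1,1,1,1,1,1,2).

Reading off H_k = ker ∂_k / im ∂_{k+1}:

  H_1: rank ker ∂_1 − rank ∂_2 = (18 − 6) − 12 = 0, and ∂_2 has invariant factor 2 > 1, so H_1 ≅ Z_2.

(K is a triangulation of the real projective plane RP^2.)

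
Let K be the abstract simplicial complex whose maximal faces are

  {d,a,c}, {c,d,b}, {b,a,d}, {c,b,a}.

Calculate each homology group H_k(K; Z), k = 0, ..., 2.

H_0 ≅ Z,  H_1 = 0,  H_2 ≅ Z.

Fix the vertex order a < b < c < d and write every simplex with vertices in increasing order. Then dim K = 2 and the simplices of K are:

  0-simplices (4): a, b, c, d
  1-simplices (6): ab, ac, ad, bc, bd, cd
  2-simplices (4): abc, abd, acd, bcd

giving chain groups C_0 ≅ Z^4, C_1 ≅ Z^6, C_2 ≅ Z^4.

Boundary ∂_1: C_1 → C_0 is given by ∂[p,q] = [q] − [p]. For instance
  ∂ad = d − a.
As a 4×6 matrix over Z this has rank 3, with invariant factors (1,1,1).

Boundary ∂_2: C_2 → C_1 sends each 2-simplex [p,q,r] to [q,r] − [p,r] + [p,q]. For instance
  ∂acd = cd − ad + ac,
  ∂abd = bd − ad + ab.
The resulting 6×4 matrix has rank 3, and its Smith normal form has invariant factors (1,1,1).

From H_k ≅ ker(∂_k) / im(∂_{k+1}) we obtain:

  H_0: rank C_0 − rank ∂_1 = 4 − 3 = 1, and the invariant factors of ∂_1 are all 1, so H_0 = Z.
  H_1: rank ker ∂_1 − rank ∂_2 = (6 − 3) − 3 = 0, and the invariant factors of ∂_2 are all 1, so H_1 = 0.
  H_2: rank ker ∂_2 − rank ∂_3 = (4 − 3) − 0 = 1, and there is no ∂_3, so H_2 = Z.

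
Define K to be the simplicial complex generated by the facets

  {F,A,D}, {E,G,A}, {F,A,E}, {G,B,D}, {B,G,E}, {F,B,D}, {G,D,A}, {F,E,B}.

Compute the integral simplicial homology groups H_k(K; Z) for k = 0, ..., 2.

H_0 = Z,  H_1 = 0,  H_2 = Z.

We work with the vertex ordering A < B < D < E < F < G. The simplices of K, each written with vertices in increasing order, are:

  0-simplices (6): A, B, D, E, F, G
  1-simplices (12): AD, AE, AF, AG, BD, BE, BF, BG, DF, DG, EF, EG
  2-simplices (8): ADF, ADG, AEF, AEG, BDF, BDG, BEF, BEG

giving chain groups C_0 ≅ Z^6, C_1 ≅ Z^12, C_2 ≅ Z^8.

∂_1: C_1 → C_0 sends each edge [p,q] (with p < q) to q − p. For instance
  ∂AD = D − A.
This gives a 6×12 integer matrix of rank 5; reducing to Smith normal form yields diagonal entries (1,1,1,1,1).

∂_2: C_2 → C_1 acts by ∂[p,q,r] = [q,r] − [p,r] + [p,q]. For instance
  ∂BDG = DG − BG + BD,
  ∂ADF = DF − AF + AD.
This gives a 12×8 integer matrix of rank 7; reducing to Smith normal form yields diagonal entries (1,1,1,1,1,1,1).

Reading off H_k = ker ∂_k / im ∂_{k+1}:

  H_0: rank C_0 − rank ∂_1 = 6 − 5 = 1, and the invariant factors of ∂_1 are all 1, so H_0 = Z.
  H_1: rank ker ∂_1 − rank ∂_2 = (12 − 5) − 7 = 0, and the invariant factors of ∂_2 are all 1, so H_1 = 0.
  H_2: rank ker ∂_2 − rank ∂_3 = (8 − 7) − 0 = 1, and there is no ∂_3, so H_2 = Z.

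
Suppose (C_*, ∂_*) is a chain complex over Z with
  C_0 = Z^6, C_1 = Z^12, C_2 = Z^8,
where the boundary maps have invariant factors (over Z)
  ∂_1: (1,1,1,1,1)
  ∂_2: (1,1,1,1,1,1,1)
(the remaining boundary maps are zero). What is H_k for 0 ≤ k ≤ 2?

H_0: b_0 = 6 − 0 − 5 = 1; torsion from ∂_1 factors > 1: none. So H_0 = Z.
H_1: b_1 = 12 − 5 − 7 = 0; torsion from ∂_2 factors > 1: none. So H_1 = 0.
H_2: b_2 = 8 − 7 − 0 = 1; torsion from ∂_3 factors > 1: none. So H_2 = Z.

H_0 = Z,  H_1 = 0,  H_2 = Z.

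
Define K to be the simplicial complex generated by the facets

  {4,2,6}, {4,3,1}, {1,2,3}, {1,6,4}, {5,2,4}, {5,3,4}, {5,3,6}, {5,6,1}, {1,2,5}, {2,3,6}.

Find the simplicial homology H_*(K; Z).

We work with the vertex ordering 1 < 2 < 3 < 4 < 5 < 6. The simplices of K, each written with vertices in increasing order, are:

  0-simplices (6): [1], [2], [3], [4], [5], [6]
  1-simplices (15): [1,2], [1,3], [1,4], [1,5], [1,6], [2,3], [2,4], [2,5], [2,6], [3,4], [3,5], [3,6], [4,5], [4,6], [5,6]
  2-simplices (10): [1,2,3], [1,2,5], [1,3,4], [1,4,6], [1,5,6], [2,3,6], [2,4,5], [2,4,6], [3,4,5], [3,5,6]

giving chain groups C_0 ≅ Z^6, C_1 ≅ Z^15, C_2 ≅ Z^10.

∂_1: C_1 → C_0 is given by ∂[p,q] = [q] − [p]. For instance
  ∂[2,3] = [3] − [2].
The 6×15 boundary matrix has rank 5 and Smith normal form diag(1,1,1,1,1).

Boundary ∂_2: C_2 → C_1 sends each 2-simplex [p,q,r] to [q,r] − [p,r] + [p,q]. For instance
  ∂[2,3,6] = [3,6] − [2,6] + [2,3],
  ∂[1,4,6] = [4,6] − [1,6] + [1,4].
The resulting 15×10 matrix has rank 10, and its Smith normal form has invariant factors (1,1,1,1,1,1,1,1,1,2).

Now H_k = ker ∂_k / im ∂_{k+1}, so:

  H_0: rank C_0 − rank ∂_1 = 6 − 5 = 1, and the invariant factors of ∂_1 are all 1, so H_0 ≅ Z.
  H_1: rank ker ∂_1 − rank ∂_2 = (15 − 5) − 10 = 0, and ∂_2 has invariant factor 2 > 1, so H_1 ≅ Z/2.
  H_2: rank ker ∂_2 − rank ∂_3 = (10 − 10) − 0 = 0, and there is no ∂_3, so H_2 ≅ 0.

As a check, the Euler characteristic is 6 − 15 + 10 = 1, which agrees with 1 − 0 + 0 = 1.

H_0 = Z,  H_1 = Z/2,  H_2 = 0.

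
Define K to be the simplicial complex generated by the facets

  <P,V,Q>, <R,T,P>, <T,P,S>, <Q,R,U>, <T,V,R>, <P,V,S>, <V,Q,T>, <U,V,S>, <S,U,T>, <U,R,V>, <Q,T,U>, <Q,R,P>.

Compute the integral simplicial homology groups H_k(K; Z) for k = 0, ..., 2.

Fix the vertex order P < Q < R < S < T < U < V and write every simplex with vertices in increasing order. Then dim K = 2 and the simplices of K are:

  0-simplices (7): P, Q, R, S, T, U, V
  1-simplices (18): PQ, PR, PS, PT, PV, QR, QT, QU, QV, RT, RU, RV, ST, SU, SV, TU, TV, UV
  2-simplices (12): PQR, PQV, PRT, PST, PSV, QRU, QTU, QTV, RTV, RUV, STU, SUV

giving chain groups C_0 ≅ Z^7, C_1 ≅ Z^18, C_2 ≅ Z^12.

∂_1: C_1 → C_0 maps an edge to its endpoints' difference, ∂[p,q] = q − p. For instance
  ∂TV = V − T.
The 7×18 boundary matrix has rank 6 and Smith normal form diag(1,1,1,1,1,1).

Boundary ∂_2: C_2 → C_1 maps a triangle to the signed sum of its edges. For instance
  ∂PSV = SV − PV + PS,
  ∂PQR = QR − PR + PQ.
The 18×12 boundary matrix has rank 12 and Smith normal form diag(1,1,1,1,1,1,1,1,1,1,1,2).

From H_k ≅ ker(∂_k) / im(∂_{k+1}) we obtain:

  H_0: rank C_0 − rank ∂_1 = 7 − 6 = 1, and the invariant factors of ∂_1 are all 1, so H_0 ≅ Z.
  H_1: rank ker ∂_1 − rank ∂_2 = (18 − 6) − 12 = 0, and ∂_2 has invariant factor 2 > 1, so H_1 ≅ Z/2Z.
  H_2: rank ker ∂_2 − rank ∂_3 = (12 − 12) − 0 = 0, and there is no ∂_3, so H_2 ≅ 0.

(K is a triangulation of the real projective plane RP^2.)

H_0 = Z,  H_1 = Z/2Z,  H_2 = 0.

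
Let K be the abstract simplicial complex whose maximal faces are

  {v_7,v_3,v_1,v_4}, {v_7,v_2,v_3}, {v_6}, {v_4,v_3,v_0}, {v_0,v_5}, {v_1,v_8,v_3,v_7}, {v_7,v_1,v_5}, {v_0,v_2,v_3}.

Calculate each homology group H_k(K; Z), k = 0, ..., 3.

H_0 = Z^2,  H_1 = Z,  H_2 = 0,  H_3 = 0.

We work with the vertex ordering v_0 < v_1 < v_2 < v_3 < v_4 < v_5 < v_6 < v_7 < v_8. The simplices of K, each written with vertices in increasing order, are:

  0-simplices (9): [v_0], [v_1], [v_2], [v_3], [v_4], [v_5], [v_6], [v_7], [v_8]
  1-simplices (17): (17 of them)
  2-simplices (11): (11 of them)
  3-simplices (2): [v_1,v_3,v_4,v_7], [v_1,v_3,v_7,v_8]

so the chain groups are C_0 ≅ Z^9, C_1 ≅ Z^17, C_2 ≅ Z^11, C_3 ≅ Z^2.

The boundary map ∂_1: C_1 → C_0 is given by ∂[p,q] = [q] − [p].
This gives a 9×17 integer matrix of rank 7; reducing to Smith normal form yields diagonal entries (1,1,1,1,1,1,1).

The boundary map ∂_2: C_2 → C_1 sends each 2-simplex [p,q,r] to [q,r] − [p,r] + [p,q]. For instance
  ∂[v_1,v_3,v_4] = [v_3,v_4] − [v_1,v_4] + [v_1,v_3],
  ∂[v_1,v_7,v_8] = [v_7,v_8] − [v_1,v_8] + [v_1,v_7].
This gives a 17×11 integer matrix of rank 9; reducing to Smith normal form yields diagonal entries (1,1,1,1,1,1,1,1,1).

∂_3: C_3 → C_2 sends each 3-simplex σ to the alternating sum Σ_i (−1)^i (σ with its i-th vertex removed). For instance
  ∂[v_1,v_3,v_4,v_7] = [v_3,v_4,v_7] − [v_1,v_4,v_7] + [v_1,v_3,v_7] − [v_1,v_3,v_4],
  ∂[v_1,v_3,v_7,v_8] = [v_3,v_7,v_8] − [v_1,v_7,v_8] + [v_1,v_3,v_8] − [v_1,v_3,v_7].
The resulting 11×2 matrix has rank 2, and its Smith normal form has invariant factors (1,1).

Now H_k = ker ∂_k / im ∂_{k+1}, so:

  H_0: rank C_0 − rank ∂_1 = 9 − 7 = 2, and the invariant factors of ∂_1 are all 1, so H_0 = Z^2.
  H_1: rank ker ∂_1 − rank ∂_2 = (17 − 7) − 9 = 1, and the invariant factors of ∂_2 are all 1, so H_1 = Z.
  H_2: rank ker ∂_2 − rank ∂_3 = (11 − 9) − 2 = 0, and the invariant factors of ∂_3 are all 1, so H_2 = 0.
  H_3: rank ker ∂_3 − rank ∂_4 = (2 − 2) − 0 = 0, and there is no ∂_4, so H_3 = 0.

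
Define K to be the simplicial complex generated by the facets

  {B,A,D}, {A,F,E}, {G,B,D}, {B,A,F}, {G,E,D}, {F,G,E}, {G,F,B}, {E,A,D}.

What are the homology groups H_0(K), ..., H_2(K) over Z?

We work with the vertex ordering A < B < D < E < F < G. The simplices of K, each written with vertices in increasing order, are:

  0-simplices (6): A, B, D, E, F, G
  1-simplices (12): AB, AD, AE, AF, BD, BF, BG, DE, DG, EF, EG, FG
  2-simplices (8): ABD, ABF, ADE, AEF, BDG, BFG, DEG, EFG

Hence C_0 ≅ Z^6, C_1 ≅ Z^12, C_2 ≅ Z^8.

The boundary map ∂_1: C_1 → C_0 is given by ∂[p,q] = [q] − [p]. For instance
  ∂AF = F − A.
As a 6×12 matrix over Z this has rank 5, with invariant factors (1,1,1,1,1).

∂_2: C_2 → C_1 acts by ∂[p,q,r] = [q,r] − [p,r] + [p,q]. For instance
  ∂ABD = BD − AD + AB,
  ∂BDG = DG − BG + BD.
As a 12×8 matrix over Z this has rank 7, with invariant factors (1,1,1,1,1,1,1).

Computing H_k = (kernel of ∂_k) / (image of ∂_{k+1}):

  H_0: rank C_0 − rank ∂_1 = 6 − 5 = 1, and the invariant factors of ∂_1 are all 1, so H_0 = Z.
  H_1: rank ker ∂_1 − rank ∂_2 = (12 − 5) − 7 = 0, and the invariant factors of ∂_2 are all 1, so H_1 = 0.
  H_2: rank ker ∂_2 − rank ∂_3 = (8 − 7) − 0 = 1, and there is no ∂_3, so H_2 = Z.

As a check, the Euler characteristic is 6 − 12 + 8 = 2, which agrees with 1 − 0 + 1 = 2.
(K is a triangulation of the 2-sphere S^2.)

H_0 ≅ Z,  H_1 = 0,  H_2 ≅ Z.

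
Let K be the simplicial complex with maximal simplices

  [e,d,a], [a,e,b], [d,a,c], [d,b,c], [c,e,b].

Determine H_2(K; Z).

H_2 = 0.

K has 5 vertices, 10 edges, 5 triangles.
rank ∂_2 = 5, rank ∂_3 = 0 ⇒ b_2 = 5 − 5 − 0 = 0. So H_2 = 0.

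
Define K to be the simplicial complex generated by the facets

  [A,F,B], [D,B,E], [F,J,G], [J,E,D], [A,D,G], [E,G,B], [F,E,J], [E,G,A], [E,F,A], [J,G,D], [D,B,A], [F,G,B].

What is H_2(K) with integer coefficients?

Take the total order A < B < D < E < F < G < J on the vertex set. Then K (dimension 2) consists of the simplices:

  0-simplices (7): A, B, D, E, F, G, J
  1-simplices (18): AB, AD, AE, AF, AG, BD, BE, BF, BG, DE, DG, DJ, EF, EG, EJ, FG, FJ, GJ
  2-simplices (12): ABD, ABF, ADG, AEF, AEG, BDE, BEG, BFG, DEJ, DGJ, EFJ, FGJ

giving chain groups C_0 ≅ Z^7, C_1 ≅ Z^18, C_2 ≅ Z^12.

The boundary map ∂_1: C_1 → C_0 maps an edge to its endpoints' difference, ∂[p,q] = q − p.
The resulting 7×18 matrix has rank 6, and its Smith normal form has invariant factors (1,1,1,1,1,1).

Boundary ∂_2: C_2 → C_1 acts by ∂[p,q,r] = [q,r] − [p,r] + [p,q]. For instance
  ∂DGJ = GJ − DJ + DG,
  ∂ABD = BD − AD + AB.
The 18×12 boundary matrix has rank 12 and Smith normal form diag(1,1,1,1,1,1,1,1,1,1,1,2).

Computing H_k = (kernel of ∂_k) / (image of ∂_{k+1}):

  H_2: rank ker ∂_2 − rank ∂_3 = (12 − 12) − 0 = 0, and there is no ∂_3, so H_2 = 0.

H_2 ≅ 0.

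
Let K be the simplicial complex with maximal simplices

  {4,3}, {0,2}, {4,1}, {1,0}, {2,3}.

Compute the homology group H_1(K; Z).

H_1 ≅ Z.

Fix the vertex order 0 < 1 < 2 < 3 < 4 and write every simplex with vertices in increasing order. Then dim K = 1 and the simplices of K are:

  0-simplices (5): [0], [1], [2], [3], [4]
  1-simplices (5): [0,1], [0,2], [1,4], [2,3], [3,4]

Hence C_0 ≅ Z^5, C_1 ≅ Z^5.

Boundary ∂_1: C_1 → C_0 is given by ∂[p,q] = [q] − [p]. For instance
  ∂[1,4] = [4] − [1].
As a 5×5 matrix over Z this has rank 4, with invariant factors (1,1,1,1).

Computing H_k = (kernel of ∂_k) / (image of ∂_{k+1}):

  H_1: rank ker ∂_1 − rank ∂_2 = (5 − 4) − 0 = 1, and there is no ∂_2, so H_1 = Z.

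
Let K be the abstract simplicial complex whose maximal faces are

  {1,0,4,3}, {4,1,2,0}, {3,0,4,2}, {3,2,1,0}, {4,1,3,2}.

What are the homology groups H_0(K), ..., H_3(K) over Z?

Order the vertices as 0 < 1 < 2 < 3 < 4. Listing each simplex with vertices in this order, K has dimension 3 with simplices:

  0-simplices (5): [0], [1], [2], [3], [4]
  1-simplices (10): [0,1], [0,2], [0,3], [0,4], [1,2], [1,3], [1,4], [2,3], [2,4], [3,4]
  2-simplices (10): [0,1,2], [0,1,3], [0,1,4], [0,2,3], [0,2,4], [0,3,4], [1,2,3], [1,2,4], [1,3,4], [2,3,4]
  3-simplices (5): [0,1,2,3], [0,1,2,4], [0,1,3,4], [0,2,3,4], [1,2,3,4]

Hence C_0 ≅ Z^5, C_1 ≅ Z^10, C_2 ≅ Z^10, C_3 ≅ Z^5.

Boundary ∂_1: C_1 → C_0 maps an edge to its endpoints' difference, ∂[p,q] = q − p. For instance
  ∂[0,1] = [1] − [0].
This gives a 5×10 integer matrix of rank 4; reducing to Smith normal form yields diagonal entries (1,1,1,1).

The boundary map ∂_2: C_2 → C_1 acts by ∂[p,q,r] = [q,r] − [p,r] + [p,q]. For instance
  ∂[1,2,3] = [2,3] − [1,3] + [1,2],
  ∂[2,3,4] = [3,4] − [2,4] + [2,3].
The resulting 10×10 matrix has rank 6, and its Smith normal form has invariant factors (1,1,1,1,1,1).

Boundary ∂_3: C_3 → C_2 sends each 3-simplex σ to the alternating sum Σ_i (−1)^i (σ with its i-th vertex removed). For instance
  ∂[0,2,3,4] = [2,3,4] − [0,3,4] + [0,2,4] − [0,2,3],
  ∂[0,1,2,4] = [1,2,4] − [0,2,4] + [0,1,4] − [0,1,2].
This gives a 10×5 integer matrix of rank 4; reducing to Smith normal form yields diagonal entries (1,1,1,1).

Computing H_k = (kernel of ∂_k) / (image of ∂_{k+1}):

  H_0: rank C_0 − rank ∂_1 = 5 − 4 = 1, and the invariant factors of ∂_1 are all 1, so H_0 = Z.
  H_1: rank ker ∂_1 − rank ∂_2 = (10 − 4) − 6 = 0, and the invariant factors of ∂_2 are all 1, so H_1 = 0.
  H_2: rank ker ∂_2 − rank ∂_3 = (10 − 6) − 4 = 0, and the invariant factors of ∂_3 are all 1, so H_2 = 0.
  H_3: rank ker ∂_3 − rank ∂_4 = (5 − 4) − 0 = 1, and there is no ∂_4, so H_3 = Z.

As a check, the Euler characteristic is 5 − 10 + 10 − 5 = 0, which agrees with 1 − 0 + 0 − 1 = 0.
(K is a triangulation of the 3-sphere S^3.)

H_0 ≅ Z,  H_1 = 0,  H_2 = 0,  H_3 ≅ Z.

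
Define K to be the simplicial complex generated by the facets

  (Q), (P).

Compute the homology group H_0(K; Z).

K has 2 vertices.
rank ∂_0 = 0, rank ∂_1 = 0 ⇒ b_0 = 2 − 0 − 0 = 2. So H_0 = Z^2.

H_0 = Z^2.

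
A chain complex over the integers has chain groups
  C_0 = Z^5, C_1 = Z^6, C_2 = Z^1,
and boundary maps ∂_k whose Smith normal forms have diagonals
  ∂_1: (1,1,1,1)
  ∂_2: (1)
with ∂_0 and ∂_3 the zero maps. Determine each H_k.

H_0 ≅ Z,  H_1 ≅ Z,  H_2 = 0.

H_0: b_0 = 5 − 0 − 4 = 1; torsion from ∂_1 factors > 1: none. So H_0 ≅ Z.
H_1: b_1 = 6 − 4 − 1 = 1; torsion from ∂_2 factors > 1: none. So H_1 ≅ Z.
H_2: b_2 = 1 − 1 − 0 = 0; torsion from ∂_3 factors > 1: none. So H_2 ≅ 0.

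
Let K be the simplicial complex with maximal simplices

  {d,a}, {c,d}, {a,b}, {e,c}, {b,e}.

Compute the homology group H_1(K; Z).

Fix the vertex order a < b < c < d < e and write every simplex with vertices in increasing order. Then dim K = 1 and the simplices of K are:

  0-simplices (5): a, b, c, d, e
  1-simplices (5): ab, ad, be, cd, ce

Hence C_0 ≅ Z^5, C_1 ≅ Z^5.

Boundary ∂_1: C_1 → C_0 maps an edge to its endpoints' difference, ∂[p,q] = q − p.
The resulting 5×5 matrix has rank 4, and its Smith normal form has invariant factors (1,1,1,1).

Now H_k = ker ∂_k / im ∂_{k+1}, so:

  H_1: rank ker ∂_1 − rank ∂_2 = (5 − 4) − 0 = 1, and there is no ∂_2, so H_1 ≅ Z.

H_1 = Z.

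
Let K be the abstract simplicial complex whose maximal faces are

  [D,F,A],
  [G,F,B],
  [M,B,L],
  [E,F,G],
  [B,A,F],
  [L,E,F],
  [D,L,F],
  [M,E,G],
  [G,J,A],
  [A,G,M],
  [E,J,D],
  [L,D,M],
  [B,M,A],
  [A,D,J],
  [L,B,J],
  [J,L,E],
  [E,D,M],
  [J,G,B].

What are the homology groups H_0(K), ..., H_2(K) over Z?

H_0 ≅ Z,  H_1 ≅ Z ⊕ Z_2,  H_2 = 0.

Take the total order A < B < D < E < F < G < J < L < M on the vertex set. Then K (dimension 2) consists of the simplices:

  0-simplices (9): A, B, D, E, F, G, J, L, M
  1-simplices (27): AB, AD, AF, AG, AJ, AM, BF, BG, BJ, BL, BM, DE, DF, DJ, DL, DM, EF, EG, EJ, EL, EM, FG, FL, GJ, GM, JL, LM
  2-simplices (18): ABF, ABM, ADF, ADJ, AGJ, AGM, BFG, BGJ, BJL, BLM, DEJ, DEM, DFL, DLM, EFG, EFL, EGM, EJL

giving chain groups C_0 ≅ Z^9, C_1 ≅ Z^27, C_2 ≅ Z^18.

Boundary ∂_1: C_1 → C_0 is given by ∂[p,q] = [q] − [p].
The 9×27 boundary matrix has rank 8 and Smith normal form diag(1,1,1,1,1,1,1,1).

∂_2: C_2 → C_1 maps a triangle to the signed sum of its edges. For instance
  ∂BFG = FG − BG + BF,
  ∂EJL = JL − EL + EJ.
The resulting 27×18 matrix has rank 18, and its Smith normal form has invariant factors (1,1,1,1,1,1,1,1,1,1,1,1,1,1,1,1,1,2).

Computing H_k = (kernel of ∂_k) / (image of ∂_{k+1}):

  H_0: rank C_0 − rank ∂_1 = 9 − 8 = 1, and the invariant factors of ∂_1 are all 1, so H_0 ≅ Z.
  H_1: rank ker ∂_1 − rank ∂_2 = (27 − 8) − 18 = 1, and ∂_2 has invariant factor 2 > 1, so H_1 ≅ Z ⊕ Z_2.
  H_2: rank ker ∂_2 − rank ∂_3 = (18 − 18) − 0 = 0, and there is no ∂_3, so H_2 ≅ 0.

(K is a triangulation of the Klein bottle.)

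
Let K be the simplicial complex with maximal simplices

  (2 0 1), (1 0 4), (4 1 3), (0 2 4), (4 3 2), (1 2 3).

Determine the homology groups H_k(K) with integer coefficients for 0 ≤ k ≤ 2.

H_0 ≅ Z,  H_1 = 0,  H_2 ≅ Z.

Fix the vertex order 0 < 1 < 2 < 3 < 4 and write every simplex with vertices in increasing order. Then dim K = 2 and the simplices of K are:

  0-simplices (5): [0], [1], [2], [3], [4]
  1-simplices (9): [0,1], [0,2], [0,4], [1,2], [1,3], [1,4], [2,3], [2,4], [3,4]
  2-simplices (6): [0,1,2], [0,1,4], [0,2,4], [1,2,3], [1,3,4], [2,3,4]

so the chain groups are C_0 ≅ Z^5, C_1 ≅ Z^9, C_2 ≅ Z^6.

The boundary map ∂_1: C_1 → C_0 maps an edge to its endpoints' difference, ∂[p,q] = q − p. For instance
  ∂[0,2] = [2] − [0].
The 5×9 boundary matrix has rank 4 and Smith normal form diag(1,1,1,1).

Boundary ∂_2: C_2 → C_1 acts by ∂[p,q,r] = [q,r] − [p,r] + [p,q]. For instance
  ∂[2,3,4] = [3,4] − [2,4] + [2,3],
  ∂[0,2,4] = [2,4] − [0,4] + [0,2].
As a 9×6 matrix over Z this has rank 5, with invariant factors (1,1,1,1,1).

Computing H_k = (kernel of ∂_k) / (image of ∂_{k+1}):

  H_0: rank C_0 − rank ∂_1 = 5 − 4 = 1, and the invariant factors of ∂_1 are all 1, so H_0 ≅ Z.
  H_1: rank ker ∂_1 − rank ∂_2 = (9 − 4) − 5 = 0, and the invariant factors of ∂_2 are all 1, so H_1 ≅ 0.
  H_2: rank ker ∂_2 − rank ∂_3 = (6 − 5) − 0 = 1, and there is no ∂_3, so H_2 ≅ Z.

As a check, the Euler characteristic is 5 − 9 + 6 = 2, which agrees with 1 − 0 + 1 = 2.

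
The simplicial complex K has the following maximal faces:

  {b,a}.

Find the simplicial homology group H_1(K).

H_1 ≅ 0.

Order the vertices as a < b. Listing each simplex with vertices in this order, K has dimension 1 with simplices:

  0-simplices (2): a, b
  1-simplices (1): ab

so the chain groups are C_0 ≅ Z^2, C_1 ≅ Z^1.

Boundary ∂_1: C_1 → C_0 sends each edge [p,q] (with p < q) to q − p.
As a 2×1 matrix over Z this has rank 1, with invariant factors (1).

Reading off H_k = ker ∂_k / im ∂_{k+1}:

  H_1: rank ker ∂_1 − rank ∂_2 = (1 − 1) − 0 = 0, and there is no ∂_2, so H_1 = 0.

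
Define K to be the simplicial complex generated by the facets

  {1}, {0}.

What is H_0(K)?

K has 2 vertices.
rank ∂_0 = 0, rank ∂_1 = 0 ⇒ b_0 = 2 − 0 − 0 = 2. So H_0 = Z^2.

H_0 ≅ Z^2.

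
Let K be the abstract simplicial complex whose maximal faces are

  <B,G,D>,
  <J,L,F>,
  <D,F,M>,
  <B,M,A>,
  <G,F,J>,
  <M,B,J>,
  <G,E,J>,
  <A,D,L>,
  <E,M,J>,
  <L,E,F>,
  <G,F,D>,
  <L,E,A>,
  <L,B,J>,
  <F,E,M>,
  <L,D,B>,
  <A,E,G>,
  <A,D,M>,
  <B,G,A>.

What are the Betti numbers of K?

b_0 = 1, b_1 = 1, b_2 = 0.

We work with the vertex ordering A < B < D < E < F < G < J < L < M. The simplices of K, each written with vertices in increasing order, are:

  0-simplices (9): A, B, D, E, F, G, J, L, M
  1-simplices (27): AB, AD, AE, AG, AL, AM, BD, BG, BJ, BL, BM, DF, DG, DL, DM, EF, EG, EJ, EL, EM, FG, FJ, FL, FM, GJ, JL, JM
  2-simplices (18): ABG, ABM, ADL, ADM, AEG, AEL, BDG, BDL, BJL, BJM, DFG, DFM, EFL, EFM, EGJ, EJM, FGJ, FJL

giving chain groups C_0 ≅ Z^9, C_1 ≅ Z^27, C_2 ≅ Z^18.

Boundary ∂_1: C_1 → C_0 is given by ∂[p,q] = [q] − [p]. For instance
  ∂AG = G − A.
As a 9×27 matrix over Z this has rank 8, with invariant factors (1,1,1,1,1,1,1,1).

The boundary map ∂_2: C_2 → C_1 acts by ∂[p,q,r] = [q,r] − [p,r] + [p,q]. For instance
  ∂EJM = JM − EM + EJ,
  ∂FJL = JL − FL + FJ.
The 27×18 boundary matrix has rank 18 and Smith normal form diag(1,1,1,1,1,1,1,1,1,1,1,1,1,1,1,1,1,2).

Reading off H_k = ker ∂_k / im ∂_{k+1}:

  H_0: rank C_0 − rank ∂_1 = 9 − 8 = 1, and the invariant factors of ∂_1 are all 1, so H_0 ≅ Z.
  H_1: rank ker ∂_1 − rank ∂_2 = (27 − 8) − 18 = 1, and ∂_2 has invariant factor 2 > 1, so H_1 ≅ Z ⊕ Z/2Z.
  H_2: rank ker ∂_2 − rank ∂_3 = (18 − 18) − 0 = 0, and there is no ∂_3, so H_2 ≅ 0.

Hence the Betti numbers are b_0 = 1, b_1 = 1, b_2 = 0.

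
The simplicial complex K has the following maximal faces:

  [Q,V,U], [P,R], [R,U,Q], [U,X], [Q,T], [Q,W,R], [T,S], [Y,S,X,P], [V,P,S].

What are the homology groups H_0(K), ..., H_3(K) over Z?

H_0 ≅ Z,  H_1 ≅ Z^3,  H_2 = 0,  H_3 = 0.

Take the total order P < Q < R < S < T < U < V < W < X < Y on the vertex set. Then K (dimension 3) consists of the simplices:

  0-simplices (10): P, Q, R, S, T, U, V, W, X, Y
  1-simplices (19): PR, PS, PV, PX, PY, QR, QT, QU, QV, QW, RU, RW, ST, SV, SX, SY, UV, UX, XY
  2-simplices (8): PSV, PSX, PSY, PXY, QRU, QRW, QUV, SXY
  3-simplices (1): PSXY

Hence C_0 ≅ Z^10, C_1 ≅ Z^19, C_2 ≅ Z^8, C_3 ≅ Z^1.

The boundary map ∂_1: C_1 → C_0 maps an edge to its endpoints' difference, ∂[p,q] = q − p. For instance
  ∂PY = Y − P.
As a 10×19 matrix over Z this has rank 9, with invariant factors (1,1,1,1,1,1,1,1,1).

Boundary ∂_2: C_2 → C_1 maps a triangle to the signed sum of its edges. For instance
  ∂QRW = RW − QW + QR,
  ∂QRU = RU − QU + QR.
The resulting 19×8 matrix has rank 7, and its Smith normal form has invariant factors (1,1,1,1,1,1,1).

Boundary ∂_3: C_3 → C_2 sends each 3-simplex σ to the alternating sum Σ_i (−1)^i (σ with its i-th vertex removed). For instance
  ∂PSXY = SXY − PXY + PSY − PSX.
This gives a 8×1 integer matrix of rank 1; reducing to Smith normal form yields diagonal entries (1).

Computing H_k = (kernel of ∂_k) / (image of ∂_{k+1}):

  H_0: rank C_0 − rank ∂_1 = 10 − 9 = 1, and the invariant factors of ∂_1 are all 1, so H_0 ≅ Z.
  H_1: rank ker ∂_1 − rank ∂_2 = (19 − 9) − 7 = 3, and the invariant factors of ∂_2 are all 1, so H_1 ≅ Z^3.
  H_2: rank ker ∂_2 − rank ∂_3 = (8 − 7) − 1 = 0, and the invariant factors of ∂_3 are all 1, so H_2 ≅ 0.
  H_3: rank ker ∂_3 − rank ∂_4 = (1 − 1) − 0 = 0, and there is no ∂_4, so H_3 ≅ 0.

As a check, the Euler characteristic is 10 − 19 + 8 − 1 = -2, which agrees with 1 − 3 + 0 − 0 = -2.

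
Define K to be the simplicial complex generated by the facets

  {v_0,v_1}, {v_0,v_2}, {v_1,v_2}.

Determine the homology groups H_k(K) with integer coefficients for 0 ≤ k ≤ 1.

Order the vertices as v_0 < v_1 < v_2. Listing each simplex with vertices in this order, K has dimension 1 with simplices:

  0-simplices (3): [v_0], [v_1], [v_2]
  1-simplices (3): [v_0,v_1], [v_0,v_2], [v_1,v_2]

Hence C_0 ≅ Z^3, C_1 ≅ Z^3.

The boundary map ∂_1: C_1 → C_0 is given by ∂[p,q] = [q] − [p].
The 3×3 boundary matrix has rank 2 and Smith normal form diag(1,1).

Reading off H_k = ker ∂_k / im ∂_{k+1}:

  H_0: rank C_0 − rank ∂_1 = 3 − 2 = 1, and the invariant factors of ∂_1 are all 1, so H_0 = Z.
  H_1: rank ker ∂_1 − rank ∂_2 = (3 − 2) − 0 = 1, and there is no ∂_2, so H_1 = Z.

(K is a triangulation of the circle S^1.)

H_0 ≅ Z,  H_1 ≅ Z.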